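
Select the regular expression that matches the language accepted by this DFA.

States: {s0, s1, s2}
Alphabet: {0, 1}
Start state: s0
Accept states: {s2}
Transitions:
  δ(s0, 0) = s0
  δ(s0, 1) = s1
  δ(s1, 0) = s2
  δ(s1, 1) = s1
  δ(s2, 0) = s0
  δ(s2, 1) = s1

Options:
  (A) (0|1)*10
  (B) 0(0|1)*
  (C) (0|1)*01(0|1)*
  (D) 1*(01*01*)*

Check each option against the DFA on short strings; one disagreement eliminates an option:
  (A) (0|1)*10: agrees with the DFA on every string of length ≤ 6
  (B) 0(0|1)*: on '0' the DFA goes s0 → s0 and rejects (s0 ∉ Accept), but the regex matches it → eliminate
  (C) (0|1)*01(0|1)*: on '01' the DFA goes s0 → s0 → s1 and rejects (s1 ∉ Accept), but the regex matches it → eliminate
  (D) 1*(01*01*)*: on ε the DFA stays in s0 and rejects (s0 ∉ Accept), but the regex matches it → eliminate
Only (A) is consistent with the DFA.
(A) (0|1)*10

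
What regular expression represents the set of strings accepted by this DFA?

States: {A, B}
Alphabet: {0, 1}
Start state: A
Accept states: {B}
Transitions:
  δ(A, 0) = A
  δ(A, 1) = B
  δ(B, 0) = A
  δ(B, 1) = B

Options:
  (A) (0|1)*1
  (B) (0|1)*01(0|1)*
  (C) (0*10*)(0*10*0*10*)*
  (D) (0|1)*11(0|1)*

Check each option against the DFA on short strings; one disagreement eliminates an option:
  (A) (0|1)*1: agrees with the DFA on every string of length ≤ 6
  (B) (0|1)*01(0|1)*: on '1' the DFA goes A → B and accepts (B ∈ Accept), but the regex does not match it → eliminate
  (C) (0*10*)(0*10*0*10*)*: on '10' the DFA goes A → B → A and rejects (A ∉ Accept), but the regex matches it → eliminate
  (D) (0|1)*11(0|1)*: on '1' the DFA goes A → B and accepts (B ∈ Accept), but the regex does not match it → eliminate
Only (A) is consistent with the DFA.
(A) (0|1)*1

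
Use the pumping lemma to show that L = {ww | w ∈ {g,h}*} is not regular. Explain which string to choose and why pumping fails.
Assume L is regular with pumping length p. Idea: pumping the leading g-block breaks the equality of the two halves.
Choose s = g^p h g^p h ∈ L (with w = g^p h). |s| = 2p+2 ≥ p. By the pumping lemma, s = xyz with |xy| ≤ p, |y| > 0, so y = g^k with k ≥ 1, in the first g-block. Then xy²z = g^(p+k) h g^p h, of length 2p+2+k. If k is odd this length is odd, so it cannot be of the form ww. If k is even, each half has length p+1+k/2 ≤ p+k, so the first half lies entirely inside the leading g-block and contains no h, while the second half ends in h; the halves differ. Either way xy²z ∉ L.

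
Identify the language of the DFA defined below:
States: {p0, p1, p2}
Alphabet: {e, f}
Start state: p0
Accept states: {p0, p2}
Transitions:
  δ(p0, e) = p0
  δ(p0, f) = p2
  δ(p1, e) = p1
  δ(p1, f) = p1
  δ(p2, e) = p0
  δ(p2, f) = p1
Testing a few strings:
  'ff' → reject
  'efe' → accept
  'fffe' → reject
  'e' → accept
State roles: p0=last symbol not f (ok); p1=saw ff (dead); p2=last symbol f (ok)
All strings over {e,f} with no two consecutive f's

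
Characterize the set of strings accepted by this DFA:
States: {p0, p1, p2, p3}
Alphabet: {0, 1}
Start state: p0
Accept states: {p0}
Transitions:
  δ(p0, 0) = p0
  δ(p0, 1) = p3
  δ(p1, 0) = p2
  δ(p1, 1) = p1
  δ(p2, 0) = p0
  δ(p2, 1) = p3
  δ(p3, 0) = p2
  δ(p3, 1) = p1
Testing a few strings:
  '10' → reject
  '1' → reject
  '0110' → reject
  '110' → reject
State roles: p0=value ≡ 0 (mod 4); p1=value ≡ 3 (mod 4); p2=value ≡ 2 (mod 4); p3=value ≡ 1 (mod 4)
All binary strings representing a multiple of 4 (read in base 2; leading zeros allowed and ε counts as 0)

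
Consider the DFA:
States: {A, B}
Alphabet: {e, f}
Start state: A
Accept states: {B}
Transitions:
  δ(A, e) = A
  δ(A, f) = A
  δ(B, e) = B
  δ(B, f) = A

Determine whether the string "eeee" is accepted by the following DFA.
Processing string "eeee":
  A --e--> A
  A --e--> A
  A --e--> A
  A --e--> A
Final state: A
Accept states: {B}
No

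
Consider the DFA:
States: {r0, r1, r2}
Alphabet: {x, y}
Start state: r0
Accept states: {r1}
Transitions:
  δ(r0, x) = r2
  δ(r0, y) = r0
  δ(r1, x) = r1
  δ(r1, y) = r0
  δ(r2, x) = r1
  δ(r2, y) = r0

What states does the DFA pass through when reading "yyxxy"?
read 'y': r0 → r0
  read 'y': r0 → r0
  read 'x': r0 → r2
  read 'x': r2 → r1
  read 'y': r1 → r0
r0 -> r0 -> r0 -> r2 -> r1 -> r0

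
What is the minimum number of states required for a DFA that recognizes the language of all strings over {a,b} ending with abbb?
By Myhill–Nerode, count the distinguishable equivalence classes: 5 classes — one per longest suffix of the input that is a prefix of 'abbb' (lengths 0 through 4); only the length-4 class is accepting.
5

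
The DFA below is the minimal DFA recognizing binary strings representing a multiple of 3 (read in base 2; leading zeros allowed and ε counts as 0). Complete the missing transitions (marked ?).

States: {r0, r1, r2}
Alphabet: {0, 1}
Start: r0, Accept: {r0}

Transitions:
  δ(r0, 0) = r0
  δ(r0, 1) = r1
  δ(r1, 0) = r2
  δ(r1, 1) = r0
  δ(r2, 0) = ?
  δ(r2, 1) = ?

From the language and accept set, identify what each state tracks — r0: value ≡ 0 (mod 3); r1: value ≡ 1 (mod 3); r2: value ≡ 2 (mod 3).
Each missing δ(q, a) is the state matching the new tracked value after reading a.
δ(r2, 0) = r1; δ(r2, 1) = r2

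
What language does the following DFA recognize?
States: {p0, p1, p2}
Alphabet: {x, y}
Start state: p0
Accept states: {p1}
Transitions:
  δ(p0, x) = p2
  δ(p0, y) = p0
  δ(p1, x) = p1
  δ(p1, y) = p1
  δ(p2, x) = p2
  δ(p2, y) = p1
Testing a few strings:
  'yyy' → reject
  'xy' → accept
  'x' → reject
  'xyyy' → accept
State roles: p0=no x seen yet; p1=substring xy seen; p2=seen a x, waiting for y
All strings over {x,y} containing the substring xy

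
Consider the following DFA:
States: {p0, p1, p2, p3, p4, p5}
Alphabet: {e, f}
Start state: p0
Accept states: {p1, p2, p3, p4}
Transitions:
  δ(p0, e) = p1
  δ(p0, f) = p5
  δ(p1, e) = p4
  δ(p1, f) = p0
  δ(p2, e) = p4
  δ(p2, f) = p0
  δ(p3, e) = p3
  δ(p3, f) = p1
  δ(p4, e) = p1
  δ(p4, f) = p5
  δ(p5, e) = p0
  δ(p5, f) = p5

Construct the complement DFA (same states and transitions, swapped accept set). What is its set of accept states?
Complement accept states = All states \ Original accept states
= {p0, p1, p2, p3, p4, p5} \ {p1, p2, p3, p4}
{p0, p5}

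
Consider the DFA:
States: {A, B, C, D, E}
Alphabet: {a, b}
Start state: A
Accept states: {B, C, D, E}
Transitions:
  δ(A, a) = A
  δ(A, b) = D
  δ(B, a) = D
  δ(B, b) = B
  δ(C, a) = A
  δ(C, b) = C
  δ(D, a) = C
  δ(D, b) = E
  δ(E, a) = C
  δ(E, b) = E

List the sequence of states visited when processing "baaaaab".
read 'b': A → D
  read 'a': D → C
  read 'a': C → A
  read 'a': A → A
  read 'a': A → A
  read 'a': A → A
  read 'b': A → D
A -> D -> C -> A -> A -> A -> A -> D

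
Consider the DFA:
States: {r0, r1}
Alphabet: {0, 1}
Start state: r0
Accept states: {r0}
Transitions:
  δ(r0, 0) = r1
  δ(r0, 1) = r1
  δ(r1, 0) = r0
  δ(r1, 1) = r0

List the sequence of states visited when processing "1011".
read '1': r0 → r1
  read '0': r1 → r0
  read '1': r0 → r1
  read '1': r1 → r0
r0 -> r1 -> r0 -> r1 -> r0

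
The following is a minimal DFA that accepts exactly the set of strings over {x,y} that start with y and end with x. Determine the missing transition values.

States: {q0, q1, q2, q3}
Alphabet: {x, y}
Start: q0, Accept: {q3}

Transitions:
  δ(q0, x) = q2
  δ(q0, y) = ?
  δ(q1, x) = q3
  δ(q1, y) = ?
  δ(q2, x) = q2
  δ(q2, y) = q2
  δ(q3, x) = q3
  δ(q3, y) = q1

From the language and accept set, identify what each state tracks — q0: no input read; q1: started with y, last symbol y; q2: started with x (dead); q3: started with y, last symbol x.
Each missing δ(q, a) is the state matching the new tracked value after reading a.
δ(q0, y) = q1; δ(q1, y) = q1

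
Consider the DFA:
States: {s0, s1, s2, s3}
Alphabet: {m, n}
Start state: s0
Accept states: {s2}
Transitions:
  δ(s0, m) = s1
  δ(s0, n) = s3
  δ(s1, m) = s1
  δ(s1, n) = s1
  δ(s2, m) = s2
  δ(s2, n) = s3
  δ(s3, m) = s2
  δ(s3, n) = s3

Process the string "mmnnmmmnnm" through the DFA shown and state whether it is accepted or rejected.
Processing string "mmnnmmmnnm":
  s0 --m--> s1
  s1 --m--> s1
  s1 --n--> s1
  s1 --n--> s1
  s1 --m--> s1
  s1 --m--> s1
  s1 --m--> s1
  s1 --n--> s1
  s1 --n--> s1
  s1 --m--> s1
Final state: s1
Accept states: {s2}
No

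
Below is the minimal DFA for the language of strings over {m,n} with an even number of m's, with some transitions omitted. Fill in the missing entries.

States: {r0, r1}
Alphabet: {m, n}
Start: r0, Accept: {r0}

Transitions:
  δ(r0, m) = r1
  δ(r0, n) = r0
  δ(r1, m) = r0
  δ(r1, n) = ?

From the language and accept set, identify what each state tracks — r0: even number of m's so far; r1: odd number of m's so far.
Each missing δ(q, a) is the state matching the new tracked value after reading a.
δ(r1, n) = r1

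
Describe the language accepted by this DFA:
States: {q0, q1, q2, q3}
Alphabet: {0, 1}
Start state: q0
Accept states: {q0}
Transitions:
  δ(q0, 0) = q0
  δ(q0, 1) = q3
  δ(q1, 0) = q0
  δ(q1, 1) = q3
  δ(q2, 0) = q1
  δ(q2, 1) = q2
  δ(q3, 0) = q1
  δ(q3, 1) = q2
Testing a few strings:
  '010' → reject
  '01' → reject
  '0' → accept
  '100' → accept
State roles: q0=value ≡ 0 (mod 4); q1=value ≡ 2 (mod 4); q2=value ≡ 3 (mod 4); q3=value ≡ 1 (mod 4)
All binary strings representing a multiple of 4 (read in base 2; leading zeros allowed and ε counts as 0)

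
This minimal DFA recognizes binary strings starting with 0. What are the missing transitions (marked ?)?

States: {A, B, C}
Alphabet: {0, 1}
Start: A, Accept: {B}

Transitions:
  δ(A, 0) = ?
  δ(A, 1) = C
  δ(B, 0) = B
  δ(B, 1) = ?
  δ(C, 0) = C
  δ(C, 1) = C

From the language and accept set, identify what each state tracks — A: no input read; B: started with 0; C: started with 1 (dead).
Each missing δ(q, a) is the state matching the new tracked value after reading a.
δ(A, 0) = B; δ(B, 1) = B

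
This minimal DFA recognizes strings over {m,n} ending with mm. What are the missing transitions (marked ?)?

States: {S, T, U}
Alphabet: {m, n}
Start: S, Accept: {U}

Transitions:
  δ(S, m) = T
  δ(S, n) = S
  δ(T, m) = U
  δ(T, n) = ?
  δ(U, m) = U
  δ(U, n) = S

From the language and accept set, identify what each state tracks — S: last symbol not m; T: one trailing m; U: two trailing m's.
Each missing δ(q, a) is the state matching the new tracked value after reading a.
δ(T, n) = S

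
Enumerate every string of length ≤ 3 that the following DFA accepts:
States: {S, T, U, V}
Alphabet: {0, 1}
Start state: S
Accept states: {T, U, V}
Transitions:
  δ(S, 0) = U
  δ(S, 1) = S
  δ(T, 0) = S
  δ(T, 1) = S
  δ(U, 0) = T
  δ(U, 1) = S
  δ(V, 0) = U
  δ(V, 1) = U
0, 00, 10, 010, 100, 110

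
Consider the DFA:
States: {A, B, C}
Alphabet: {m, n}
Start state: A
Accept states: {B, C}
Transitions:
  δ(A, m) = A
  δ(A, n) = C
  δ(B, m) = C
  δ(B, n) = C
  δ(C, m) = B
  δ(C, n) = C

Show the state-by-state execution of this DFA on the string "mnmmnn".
read 'm': A → A
  read 'n': A → C
  read 'm': C → B
  read 'm': B → C
  read 'n': C → C
  read 'n': C → C
A -> A -> C -> B -> C -> C -> C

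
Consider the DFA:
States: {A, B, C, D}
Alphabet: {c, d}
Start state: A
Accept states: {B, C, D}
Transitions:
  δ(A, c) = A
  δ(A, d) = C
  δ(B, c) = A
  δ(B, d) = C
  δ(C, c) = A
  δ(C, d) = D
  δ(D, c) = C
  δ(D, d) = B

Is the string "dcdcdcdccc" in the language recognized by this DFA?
Processing string "dcdcdcdccc":
  A --d--> C
  C --c--> A
  A --d--> C
  C --c--> A
  A --d--> C
  C --c--> A
  A --d--> C
  C --c--> A
  A --c--> A
  A --c--> A
Final state: A
Accept states: {B, C, D}
No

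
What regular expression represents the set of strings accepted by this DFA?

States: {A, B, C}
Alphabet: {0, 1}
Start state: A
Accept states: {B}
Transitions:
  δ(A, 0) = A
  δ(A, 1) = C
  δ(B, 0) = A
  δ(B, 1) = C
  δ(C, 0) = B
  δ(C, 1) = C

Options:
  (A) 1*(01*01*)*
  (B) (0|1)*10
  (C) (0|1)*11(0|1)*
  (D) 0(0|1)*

Check each option against the DFA on short strings; one disagreement eliminates an option:
  (A) 1*(01*01*)*: on ε the DFA stays in A and rejects (A ∉ Accept), but the regex matches it → eliminate
  (B) (0|1)*10: agrees with the DFA on every string of length ≤ 6
  (C) (0|1)*11(0|1)*: on '10' the DFA goes A → C → B and accepts (B ∈ Accept), but the regex does not match it → eliminate
  (D) 0(0|1)*: on '0' the DFA goes A → A and rejects (A ∉ Accept), but the regex matches it → eliminate
Only (B) is consistent with the DFA.
(B) (0|1)*10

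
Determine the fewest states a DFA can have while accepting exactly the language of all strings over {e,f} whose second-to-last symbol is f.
By Myhill–Nerode, count the distinguishable equivalence classes: 2^2 = 4 classes — the DFA must remember the last 2 symbols read; every pair of distinct length-2 suffixes is distinguishable by some continuation.
4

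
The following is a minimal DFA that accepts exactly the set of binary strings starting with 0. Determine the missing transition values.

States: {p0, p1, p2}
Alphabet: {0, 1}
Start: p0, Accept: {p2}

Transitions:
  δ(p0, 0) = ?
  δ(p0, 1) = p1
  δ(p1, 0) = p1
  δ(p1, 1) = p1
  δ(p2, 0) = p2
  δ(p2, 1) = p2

From the language and accept set, identify what each state tracks — p0: no input read; p1: started with 1 (dead); p2: started with 0.
Each missing δ(q, a) is the state matching the new tracked value after reading a.
δ(p0, 0) = p2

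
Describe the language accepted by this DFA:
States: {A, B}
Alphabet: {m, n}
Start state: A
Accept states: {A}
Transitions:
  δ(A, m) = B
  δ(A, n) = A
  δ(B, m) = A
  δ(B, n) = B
Testing a few strings:
  'mm' → accept
  'nnn' → accept
  'mmm' → reject
  'm' → reject
State roles: A=even number of m's so far; B=odd number of m's so far
All strings over {m,n} with an even number of m's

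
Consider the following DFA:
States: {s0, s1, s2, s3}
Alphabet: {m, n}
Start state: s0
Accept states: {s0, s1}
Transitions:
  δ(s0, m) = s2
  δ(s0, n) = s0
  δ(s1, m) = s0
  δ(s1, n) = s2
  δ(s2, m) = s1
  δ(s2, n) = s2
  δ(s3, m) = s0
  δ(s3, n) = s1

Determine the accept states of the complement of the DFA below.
Complement accept states = All states \ Original accept states
= {s0, s1, s2, s3} \ {s0, s1}
{s2, s3}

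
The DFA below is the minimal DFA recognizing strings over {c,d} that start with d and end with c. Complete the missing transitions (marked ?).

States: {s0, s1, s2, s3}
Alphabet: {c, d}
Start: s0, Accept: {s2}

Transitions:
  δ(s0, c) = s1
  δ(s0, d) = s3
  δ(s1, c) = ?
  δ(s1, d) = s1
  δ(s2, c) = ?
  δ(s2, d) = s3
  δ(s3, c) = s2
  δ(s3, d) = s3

From the language and accept set, identify what each state tracks — s0: no input read; s1: started with c (dead); s2: started with d, last symbol c; s3: started with d, last symbol d.
Each missing δ(q, a) is the state matching the new tracked value after reading a.
δ(s1, c) = s1; δ(s2, c) = s2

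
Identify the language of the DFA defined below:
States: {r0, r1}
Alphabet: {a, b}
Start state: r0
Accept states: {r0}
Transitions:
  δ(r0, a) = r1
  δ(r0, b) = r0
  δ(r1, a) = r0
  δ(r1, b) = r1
Testing a few strings:
  'baa' → accept
  'a' → reject
  'ab' → reject
  'b' → accept
State roles: r0=even number of a's so far; r1=odd number of a's so far
All strings over {a,b} with an even number of a's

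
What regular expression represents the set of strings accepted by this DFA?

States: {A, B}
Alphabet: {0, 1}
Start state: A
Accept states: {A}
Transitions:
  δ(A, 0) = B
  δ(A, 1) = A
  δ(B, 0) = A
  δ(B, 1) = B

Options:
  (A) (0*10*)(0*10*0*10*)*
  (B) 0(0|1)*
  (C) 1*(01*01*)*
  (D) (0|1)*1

Check each option against the DFA on short strings; one disagreement eliminates an option:
  (A) (0*10*)(0*10*0*10*)*: on ε the DFA stays in A and accepts (A ∈ Accept), but the regex does not match it → eliminate
  (B) 0(0|1)*: on ε the DFA stays in A and accepts (A ∈ Accept), but the regex does not match it → eliminate
  (C) 1*(01*01*)*: agrees with the DFA on every string of length ≤ 6
  (D) (0|1)*1: on ε the DFA stays in A and accepts (A ∈ Accept), but the regex does not match it → eliminate
Only (C) is consistent with the DFA.
(C) 1*(01*01*)*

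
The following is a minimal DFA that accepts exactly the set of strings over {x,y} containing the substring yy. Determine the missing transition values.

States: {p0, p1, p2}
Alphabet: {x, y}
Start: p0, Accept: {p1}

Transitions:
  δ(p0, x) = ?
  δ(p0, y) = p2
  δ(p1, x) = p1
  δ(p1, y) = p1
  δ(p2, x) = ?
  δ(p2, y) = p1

From the language and accept set, identify what each state tracks — p0: no progress toward yy; p1: substring yy seen; p2: one trailing y.
Each missing δ(q, a) is the state matching the new tracked value after reading a.
δ(p0, x) = p0; δ(p2, x) = p0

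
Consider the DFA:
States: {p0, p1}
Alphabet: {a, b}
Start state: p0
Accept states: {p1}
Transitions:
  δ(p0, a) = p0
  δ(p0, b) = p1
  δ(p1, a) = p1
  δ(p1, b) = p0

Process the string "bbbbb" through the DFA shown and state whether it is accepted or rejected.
Processing string "bbbbb":
  p0 --b--> p1
  p1 --b--> p0
  p0 --b--> p1
  p1 --b--> p0
  p0 --b--> p1
Final state: p1
Accept states: {p1}
Yes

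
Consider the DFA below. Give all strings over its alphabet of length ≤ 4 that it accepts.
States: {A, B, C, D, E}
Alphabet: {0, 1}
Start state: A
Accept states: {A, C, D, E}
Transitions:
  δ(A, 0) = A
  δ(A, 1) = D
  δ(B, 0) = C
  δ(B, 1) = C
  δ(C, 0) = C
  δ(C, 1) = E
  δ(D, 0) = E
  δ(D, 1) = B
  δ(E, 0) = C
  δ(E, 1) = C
ε, 0, 1, 00, 01, 10, 000, 001, 010, 100, 101, 110, 111, 0000, 0001, 0010, 0100, 0101, 0110, 0111, 1000, 1001, 1010, 1011, 1100, 1101, 1110, 1111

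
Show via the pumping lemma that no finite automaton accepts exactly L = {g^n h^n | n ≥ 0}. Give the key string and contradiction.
Assume L is regular with pumping length p. Idea: pumping the g-block changes the count balance.
Choose s = g^p h^p (length 2p ≥ p). By the pumping lemma, s = xyz with |xy| ≤ p, |y| > 0. So y = g^k for some k > 0 (since xy is entirely within the g's). Pumping gives xy²z = g^(p+k) h^p, which is not in L since p+k ≠ p.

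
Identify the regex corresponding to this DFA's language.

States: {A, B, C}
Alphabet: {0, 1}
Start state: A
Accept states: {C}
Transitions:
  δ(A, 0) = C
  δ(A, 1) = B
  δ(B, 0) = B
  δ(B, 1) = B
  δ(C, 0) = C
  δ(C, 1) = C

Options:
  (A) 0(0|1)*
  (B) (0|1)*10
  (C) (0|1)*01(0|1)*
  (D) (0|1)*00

Check each option against the DFA on short strings; one disagreement eliminates an option:
  (A) 0(0|1)*: agrees with the DFA on every string of length ≤ 6
  (B) (0|1)*10: on '0' the DFA goes A → C and accepts (C ∈ Accept), but the regex does not match it → eliminate
  (C) (0|1)*01(0|1)*: on '0' the DFA goes A → C and accepts (C ∈ Accept), but the regex does not match it → eliminate
  (D) (0|1)*00: on '0' the DFA goes A → C and accepts (C ∈ Accept), but the regex does not match it → eliminate
Only (A) is consistent with the DFA.
(A) 0(0|1)*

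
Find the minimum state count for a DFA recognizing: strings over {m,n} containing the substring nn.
By Myhill–Nerode, count the distinguishable equivalence classes: three classes — no progress / one trailing n / nn seen.
3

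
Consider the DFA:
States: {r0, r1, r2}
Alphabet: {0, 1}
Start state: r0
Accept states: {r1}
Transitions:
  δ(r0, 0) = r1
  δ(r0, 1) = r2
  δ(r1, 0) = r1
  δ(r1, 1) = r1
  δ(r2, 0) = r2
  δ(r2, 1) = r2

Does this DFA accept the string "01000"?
Processing string "01000":
  r0 --0--> r1
  r1 --1--> r1
  r1 --0--> r1
  r1 --0--> r1
  r1 --0--> r1
Final state: r1
Accept states: {r1}
Yes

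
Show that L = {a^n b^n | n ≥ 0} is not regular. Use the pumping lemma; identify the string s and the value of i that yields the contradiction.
Assume L is regular with pumping length p. Idea: pumping the a-block changes the count balance.
Choose s = a^p b^p (length 2p ≥ p). By the pumping lemma, s = xyz with |xy| ≤ p, |y| > 0. So y = a^k for some k > 0 (since xy is entirely within the a's). Pumping gives xy²z = a^(p+k) b^p, which is not in L since p+k ≠ p.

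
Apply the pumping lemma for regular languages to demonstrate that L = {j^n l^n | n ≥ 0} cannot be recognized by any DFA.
Assume L is regular with pumping length p. Idea: pumping the j-block changes the count balance.
Choose s = j^p l^p (length 2p ≥ p). By the pumping lemma, s = xyz with |xy| ≤ p, |y| > 0. So y = j^k for some k > 0 (since xy is entirely within the j's). Pumping gives xy²z = j^(p+k) l^p, which is not in L since p+k ≠ p.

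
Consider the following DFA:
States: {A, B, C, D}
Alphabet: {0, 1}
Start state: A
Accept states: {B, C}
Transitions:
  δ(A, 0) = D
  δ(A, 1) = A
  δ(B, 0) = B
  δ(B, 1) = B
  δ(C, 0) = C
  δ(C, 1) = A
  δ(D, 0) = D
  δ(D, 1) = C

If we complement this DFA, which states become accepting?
Complement accept states = All states \ Original accept states
= {A, B, C, D} \ {B, C}
{A, D}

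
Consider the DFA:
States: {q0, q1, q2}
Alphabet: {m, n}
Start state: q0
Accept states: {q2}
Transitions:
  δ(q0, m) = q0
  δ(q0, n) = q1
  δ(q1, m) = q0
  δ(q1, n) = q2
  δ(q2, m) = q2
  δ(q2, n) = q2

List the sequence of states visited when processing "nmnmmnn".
read 'n': q0 → q1
  read 'm': q1 → q0
  read 'n': q0 → q1
  read 'm': q1 → q0
  read 'm': q0 → q0
  read 'n': q0 → q1
  read 'n': q1 → q2
q0 -> q1 -> q0 -> q1 -> q0 -> q0 -> q1 -> q2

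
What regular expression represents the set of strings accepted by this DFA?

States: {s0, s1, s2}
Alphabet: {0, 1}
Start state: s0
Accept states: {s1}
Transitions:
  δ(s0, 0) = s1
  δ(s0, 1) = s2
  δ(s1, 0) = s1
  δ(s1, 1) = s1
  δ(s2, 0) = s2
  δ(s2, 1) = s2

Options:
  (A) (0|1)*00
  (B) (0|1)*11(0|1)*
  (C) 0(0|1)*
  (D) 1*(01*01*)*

Check each option against the DFA on short strings; one disagreement eliminates an option:
  (A) (0|1)*00: on '0' the DFA goes s0 → s1 and accepts (s1 ∈ Accept), but the regex does not match it → eliminate
  (B) (0|1)*11(0|1)*: on '0' the DFA goes s0 → s1 and accepts (s1 ∈ Accept), but the regex does not match it → eliminate
  (C) 0(0|1)*: agrees with the DFA on every string of length ≤ 6
  (D) 1*(01*01*)*: on ε the DFA stays in s0 and rejects (s0 ∉ Accept), but the regex matches it → eliminate
Only (C) is consistent with the DFA.
(C) 0(0|1)*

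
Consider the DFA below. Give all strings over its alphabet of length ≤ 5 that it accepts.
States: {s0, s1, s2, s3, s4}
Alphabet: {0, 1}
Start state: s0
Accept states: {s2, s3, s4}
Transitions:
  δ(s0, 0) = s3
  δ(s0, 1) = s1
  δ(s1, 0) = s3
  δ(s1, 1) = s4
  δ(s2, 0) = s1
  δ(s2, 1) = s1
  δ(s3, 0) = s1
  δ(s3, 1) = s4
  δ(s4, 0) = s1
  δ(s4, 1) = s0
0, 01, 10, 11, 000, 001, 101, 0001, 0100, 0101, 0110, 1000, 1001, 1100, 1101, 1110, 00000, 00001, 00100, 00101, 00110, 01001, 01101, 01110, 01111, 10001, 10100, 10101, 10110, 11001, 11101, 11110, 11111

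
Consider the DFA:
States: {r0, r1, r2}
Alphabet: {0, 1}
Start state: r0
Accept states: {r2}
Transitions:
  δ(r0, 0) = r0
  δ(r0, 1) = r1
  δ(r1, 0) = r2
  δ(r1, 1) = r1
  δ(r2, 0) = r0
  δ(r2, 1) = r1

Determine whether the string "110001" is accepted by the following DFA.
Processing string "110001":
  r0 --1--> r1
  r1 --1--> r1
  r1 --0--> r2
  r2 --0--> r0
  r0 --0--> r0
  r0 --1--> r1
Final state: r1
Accept states: {r2}
No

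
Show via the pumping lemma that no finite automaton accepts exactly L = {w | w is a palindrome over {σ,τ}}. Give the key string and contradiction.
Assume L is regular with pumping length p. Idea: pumping the leading σ-block breaks the symmetry.
Choose s = σ^p τ σ^p (a palindrome of length 2p+1 ≥ p). By the pumping lemma, s = xyz with |xy| ≤ p, |y| > 0, so y = σ^k with k > 0 (xy lies entirely in the first σ^p). Then xy²z = σ^(p+k) τ σ^p, which is not a palindrome since p+k ≠ p.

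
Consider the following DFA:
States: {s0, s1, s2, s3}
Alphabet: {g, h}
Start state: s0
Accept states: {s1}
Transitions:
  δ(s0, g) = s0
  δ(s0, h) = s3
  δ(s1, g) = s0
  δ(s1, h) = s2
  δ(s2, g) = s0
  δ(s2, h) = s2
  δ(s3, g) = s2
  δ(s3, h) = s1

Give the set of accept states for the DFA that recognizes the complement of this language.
Complement accept states = All states \ Original accept states
= {s0, s1, s2, s3} \ {s1}
{s0, s2, s3}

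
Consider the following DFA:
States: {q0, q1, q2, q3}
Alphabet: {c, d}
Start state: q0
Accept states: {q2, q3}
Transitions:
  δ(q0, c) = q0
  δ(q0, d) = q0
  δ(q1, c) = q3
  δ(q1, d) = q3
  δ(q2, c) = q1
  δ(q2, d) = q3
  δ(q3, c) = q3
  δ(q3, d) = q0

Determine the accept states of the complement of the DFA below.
Complement accept states = All states \ Original accept states
= {q0, q1, q2, q3} \ {q2, q3}
{q0, q1}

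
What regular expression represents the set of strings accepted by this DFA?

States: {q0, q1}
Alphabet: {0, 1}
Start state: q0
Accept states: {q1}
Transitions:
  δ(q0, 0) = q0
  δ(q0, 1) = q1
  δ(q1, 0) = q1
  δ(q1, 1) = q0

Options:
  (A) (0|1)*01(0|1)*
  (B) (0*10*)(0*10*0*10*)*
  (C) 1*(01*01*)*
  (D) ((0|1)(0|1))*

Check each option against the DFA on short strings; one disagreement eliminates an option:
  (A) (0|1)*01(0|1)*: on '1' the DFA goes q0 → q1 and accepts (q1 ∈ Accept), but the regex does not match it → eliminate
  (B) (0*10*)(0*10*0*10*)*: agrees with the DFA on every string of length ≤ 6
  (C) 1*(01*01*)*: on ε the DFA stays in q0 and rejects (q0 ∉ Accept), but the regex matches it → eliminate
  (D) ((0|1)(0|1))*: on ε the DFA stays in q0 and rejects (q0 ∉ Accept), but the regex matches it → eliminate
Only (B) is consistent with the DFA.
(B) (0*10*)(0*10*0*10*)*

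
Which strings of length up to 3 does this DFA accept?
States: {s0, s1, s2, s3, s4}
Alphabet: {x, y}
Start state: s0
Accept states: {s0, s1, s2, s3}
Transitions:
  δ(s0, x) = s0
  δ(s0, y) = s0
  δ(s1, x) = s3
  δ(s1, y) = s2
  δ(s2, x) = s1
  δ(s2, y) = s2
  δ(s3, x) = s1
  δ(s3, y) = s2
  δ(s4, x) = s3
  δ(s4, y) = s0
ε, x, y, xx, xy, yx, yy, xxx, xxy, xyx, xyy, yxx, yxy, yyx, yyy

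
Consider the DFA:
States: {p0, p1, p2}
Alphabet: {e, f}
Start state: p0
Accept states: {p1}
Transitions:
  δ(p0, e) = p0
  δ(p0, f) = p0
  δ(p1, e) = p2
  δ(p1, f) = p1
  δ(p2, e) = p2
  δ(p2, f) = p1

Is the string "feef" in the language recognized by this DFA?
Processing string "feef":
  p0 --f--> p0
  p0 --e--> p0
  p0 --e--> p0
  p0 --f--> p0
Final state: p0
Accept states: {p1}
No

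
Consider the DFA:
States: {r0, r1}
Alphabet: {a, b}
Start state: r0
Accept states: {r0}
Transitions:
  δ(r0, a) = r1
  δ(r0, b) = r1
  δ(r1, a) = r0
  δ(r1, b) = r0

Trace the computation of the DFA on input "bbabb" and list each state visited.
read 'b': r0 → r1
  read 'b': r1 → r0
  read 'a': r0 → r1
  read 'b': r1 → r0
  read 'b': r0 → r1
r0 -> r1 -> r0 -> r1 -> r0 -> r1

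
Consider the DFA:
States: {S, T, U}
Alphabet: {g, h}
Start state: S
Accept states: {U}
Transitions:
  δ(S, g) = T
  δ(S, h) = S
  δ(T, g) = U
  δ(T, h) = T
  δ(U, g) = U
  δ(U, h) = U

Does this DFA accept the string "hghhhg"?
Processing string "hghhhg":
  S --h--> S
  S --g--> T
  T --h--> T
  T --h--> T
  T --h--> T
  T --g--> U
Final state: U
Accept states: {U}
Yes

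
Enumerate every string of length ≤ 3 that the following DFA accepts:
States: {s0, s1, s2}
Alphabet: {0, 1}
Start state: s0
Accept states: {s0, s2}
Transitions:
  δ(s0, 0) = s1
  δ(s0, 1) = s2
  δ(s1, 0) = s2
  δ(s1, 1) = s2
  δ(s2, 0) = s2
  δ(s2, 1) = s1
ε, 1, 00, 01, 10, 000, 010, 100, 110, 111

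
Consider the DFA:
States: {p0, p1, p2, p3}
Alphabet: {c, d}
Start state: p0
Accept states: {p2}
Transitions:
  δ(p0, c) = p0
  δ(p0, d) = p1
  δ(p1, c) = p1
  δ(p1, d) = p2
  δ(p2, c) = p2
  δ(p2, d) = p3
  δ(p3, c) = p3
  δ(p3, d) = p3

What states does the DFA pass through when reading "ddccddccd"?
read 'd': p0 → p1
  read 'd': p1 → p2
  read 'c': p2 → p2
  read 'c': p2 → p2
  read 'd': p2 → p3
  read 'd': p3 → p3
  read 'c': p3 → p3
  read 'c': p3 → p3
  read 'd': p3 → p3
p0 -> p1 -> p2 -> p2 -> p2 -> p3 -> p3 -> p3 -> p3 -> p3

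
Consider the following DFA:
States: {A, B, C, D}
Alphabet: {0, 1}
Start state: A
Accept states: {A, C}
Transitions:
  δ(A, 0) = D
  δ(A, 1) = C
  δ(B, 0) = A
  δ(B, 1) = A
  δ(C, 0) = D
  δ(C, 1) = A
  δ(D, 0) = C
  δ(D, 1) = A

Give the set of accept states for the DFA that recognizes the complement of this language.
Complement accept states = All states \ Original accept states
= {A, B, C, D} \ {A, C}
{B, D}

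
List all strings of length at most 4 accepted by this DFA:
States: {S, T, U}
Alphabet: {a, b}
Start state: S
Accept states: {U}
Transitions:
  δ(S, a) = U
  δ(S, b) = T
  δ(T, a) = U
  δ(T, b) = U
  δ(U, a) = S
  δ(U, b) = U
a, ab, ba, bb, aaa, abb, bab, bbb, aaab, aaba, aabb, abaa, abbb, baaa, babb, bbaa, bbbb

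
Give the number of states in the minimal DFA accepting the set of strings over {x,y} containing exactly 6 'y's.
By Myhill–Nerode, count the distinguishable equivalence classes: 8 classes — having seen 0, 1, …, 6, or >6 copies of 'y'; the count-6 class is the only accepting one and >6 is dead.
8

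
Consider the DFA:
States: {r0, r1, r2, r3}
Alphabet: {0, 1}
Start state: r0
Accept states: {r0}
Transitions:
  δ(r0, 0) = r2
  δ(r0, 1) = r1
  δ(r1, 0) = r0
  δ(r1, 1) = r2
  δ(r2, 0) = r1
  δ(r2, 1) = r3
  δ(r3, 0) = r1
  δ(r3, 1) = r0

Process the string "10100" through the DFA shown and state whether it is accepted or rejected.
Processing string "10100":
  r0 --1--> r1
  r1 --0--> r0
  r0 --1--> r1
  r1 --0--> r0
  r0 --0--> r2
Final state: r2
Accept states: {r0}
No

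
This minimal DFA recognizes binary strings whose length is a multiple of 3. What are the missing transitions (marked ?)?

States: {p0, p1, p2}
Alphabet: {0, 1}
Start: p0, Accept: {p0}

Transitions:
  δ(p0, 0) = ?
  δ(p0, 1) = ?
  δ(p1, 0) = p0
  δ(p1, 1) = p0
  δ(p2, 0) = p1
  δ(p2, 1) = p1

From the language and accept set, identify what each state tracks — p0: length ≡ 0 (mod 3); p1: length ≡ 2 (mod 3); p2: length ≡ 1 (mod 3).
Each missing δ(q, a) is the state matching the new tracked value after reading a.
δ(p0, 0) = p2; δ(p0, 1) = p2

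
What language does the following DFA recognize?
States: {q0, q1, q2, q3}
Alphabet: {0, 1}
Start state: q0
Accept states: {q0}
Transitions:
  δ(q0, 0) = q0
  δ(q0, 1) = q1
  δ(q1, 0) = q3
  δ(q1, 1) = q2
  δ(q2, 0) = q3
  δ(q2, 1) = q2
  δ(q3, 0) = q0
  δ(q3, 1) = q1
Testing a few strings:
  '1' → reject
  '11' → reject
  '000' → accept
  '1110' → reject
State roles: q0=value ≡ 0 (mod 4); q1=value ≡ 1 (mod 4); q2=value ≡ 3 (mod 4); q3=value ≡ 2 (mod 4)
All binary strings representing a multiple of 4 (read in base 2; leading zeros allowed and ε counts as 0)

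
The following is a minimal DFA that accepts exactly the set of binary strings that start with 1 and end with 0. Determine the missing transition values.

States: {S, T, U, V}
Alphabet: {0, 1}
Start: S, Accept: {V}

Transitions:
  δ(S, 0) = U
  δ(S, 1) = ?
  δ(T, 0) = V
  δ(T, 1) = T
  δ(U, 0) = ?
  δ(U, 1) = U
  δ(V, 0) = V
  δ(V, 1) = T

From the language and accept set, identify what each state tracks — S: no input read; T: started with 1, last symbol 1; U: started with 0 (dead); V: started with 1, last symbol 0.
Each missing δ(q, a) is the state matching the new tracked value after reading a.
δ(S, 1) = T; δ(U, 0) = U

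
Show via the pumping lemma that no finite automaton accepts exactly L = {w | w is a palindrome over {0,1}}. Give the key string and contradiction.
Assume L is regular with pumping length p. Idea: pumping the leading 0-block breaks the symmetry.
Choose s = 0^p 1 0^p (a palindrome of length 2p+1 ≥ p). By the pumping lemma, s = xyz with |xy| ≤ p, |y| > 0, so y = 0^k with k > 0 (xy lies entirely in the first 0^p). Then xy²z = 0^(p+k) 1 0^p, which is not a palindrome since p+k ≠ p.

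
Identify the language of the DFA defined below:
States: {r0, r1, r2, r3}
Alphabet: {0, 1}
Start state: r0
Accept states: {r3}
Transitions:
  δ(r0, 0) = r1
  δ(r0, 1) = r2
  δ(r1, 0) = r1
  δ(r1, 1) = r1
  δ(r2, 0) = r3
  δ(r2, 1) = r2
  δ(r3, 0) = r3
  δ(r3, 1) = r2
Testing a few strings:
  '00' → reject
  '1' → reject
  '0' → reject
  '110' → accept
State roles: r0=no input read; r1=started with 0 (dead); r2=started with 1, last symbol 1; r3=started with 1, last symbol 0
All binary strings that start with 1 and end with 0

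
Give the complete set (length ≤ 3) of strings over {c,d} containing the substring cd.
cd, ccd, cdc, cdd, dcd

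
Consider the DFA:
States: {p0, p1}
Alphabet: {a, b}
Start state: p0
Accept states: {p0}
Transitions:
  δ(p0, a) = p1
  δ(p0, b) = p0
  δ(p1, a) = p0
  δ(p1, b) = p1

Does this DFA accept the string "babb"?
Processing string "babb":
  p0 --b--> p0
  p0 --a--> p1
  p1 --b--> p1
  p1 --b--> p1
Final state: p1
Accept states: {p0}
No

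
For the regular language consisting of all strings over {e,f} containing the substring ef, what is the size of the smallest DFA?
By Myhill–Nerode, count the distinguishable equivalence classes: three classes — no e yet / e seen but no ef / ef seen.
3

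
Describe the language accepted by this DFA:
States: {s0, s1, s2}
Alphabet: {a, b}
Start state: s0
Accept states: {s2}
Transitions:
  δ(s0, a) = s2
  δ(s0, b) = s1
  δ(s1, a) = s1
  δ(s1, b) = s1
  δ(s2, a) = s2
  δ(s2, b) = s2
Testing a few strings:
  'a' → accept
  'b' → reject
  'aab' → accept
  'ba' → reject
State roles: s0=no input read; s1=started with b (dead); s2=started with a
All strings over {a,b} starting with a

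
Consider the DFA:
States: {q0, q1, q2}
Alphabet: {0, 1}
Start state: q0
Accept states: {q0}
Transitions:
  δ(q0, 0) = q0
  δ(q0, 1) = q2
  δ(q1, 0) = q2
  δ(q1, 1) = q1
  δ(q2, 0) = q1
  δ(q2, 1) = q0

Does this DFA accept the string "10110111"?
Processing string "10110111":
  q0 --1--> q2
  q2 --0--> q1
  q1 --1--> q1
  q1 --1--> q1
  q1 --0--> q2
  q2 --1--> q0
  q0 --1--> q2
  q2 --1--> q0
Final state: q0
Accept states: {q0}
Yes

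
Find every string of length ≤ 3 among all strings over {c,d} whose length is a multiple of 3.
ε, ccc, ccd, cdc, cdd, dcc, dcd, ddc, ddd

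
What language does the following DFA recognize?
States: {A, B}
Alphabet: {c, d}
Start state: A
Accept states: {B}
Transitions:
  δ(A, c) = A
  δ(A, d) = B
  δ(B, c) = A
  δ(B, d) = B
Testing a few strings:
  'ddd' → accept
  'dd' → accept
  'dcc' → reject
  'cdd' → accept
State roles: A=last symbol not d; B=last symbol is d
All strings over {c,d} ending with d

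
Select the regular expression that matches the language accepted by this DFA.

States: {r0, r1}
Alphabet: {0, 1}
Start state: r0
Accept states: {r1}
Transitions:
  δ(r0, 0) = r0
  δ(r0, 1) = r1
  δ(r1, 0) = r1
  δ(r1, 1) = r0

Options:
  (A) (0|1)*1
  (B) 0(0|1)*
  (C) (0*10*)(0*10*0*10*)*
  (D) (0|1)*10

Check each option against the DFA on short strings; one disagreement eliminates an option:
  (A) (0|1)*1: on '10' the DFA goes r0 → r1 → r1 and accepts (r1 ∈ Accept), but the regex does not match it → eliminate
  (B) 0(0|1)*: on '0' the DFA goes r0 → r0 and rejects (r0 ∉ Accept), but the regex matches it → eliminate
  (C) (0*10*)(0*10*0*10*)*: agrees with the DFA on every string of length ≤ 6
  (D) (0|1)*10: on '1' the DFA goes r0 → r1 and accepts (r1 ∈ Accept), but the regex does not match it → eliminate
Only (C) is consistent with the DFA.
(C) (0*10*)(0*10*0*10*)*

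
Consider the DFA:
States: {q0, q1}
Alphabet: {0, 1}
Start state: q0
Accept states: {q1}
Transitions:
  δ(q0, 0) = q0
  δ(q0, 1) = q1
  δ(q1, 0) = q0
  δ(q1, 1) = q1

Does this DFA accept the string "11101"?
Processing string "11101":
  q0 --1--> q1
  q1 --1--> q1
  q1 --1--> q1
  q1 --0--> q0
  q0 --1--> q1
Final state: q1
Accept states: {q1}
Yes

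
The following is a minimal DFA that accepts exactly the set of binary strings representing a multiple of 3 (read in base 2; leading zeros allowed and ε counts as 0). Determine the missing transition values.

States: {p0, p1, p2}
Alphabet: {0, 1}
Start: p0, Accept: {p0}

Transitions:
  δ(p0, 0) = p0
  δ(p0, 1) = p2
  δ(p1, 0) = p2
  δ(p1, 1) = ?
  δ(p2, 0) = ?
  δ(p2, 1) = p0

From the language and accept set, identify what each state tracks — p0: value ≡ 0 (mod 3); p1: value ≡ 2 (mod 3); p2: value ≡ 1 (mod 3).
Each missing δ(q, a) is the state matching the new tracked value after reading a.
δ(p1, 1) = p1; δ(p2, 0) = p1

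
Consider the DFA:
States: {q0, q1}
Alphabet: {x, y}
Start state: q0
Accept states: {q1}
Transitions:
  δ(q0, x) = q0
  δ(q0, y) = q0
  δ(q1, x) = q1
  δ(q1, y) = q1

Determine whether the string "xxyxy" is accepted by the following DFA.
Processing string "xxyxy":
  q0 --x--> q0
  q0 --x--> q0
  q0 --y--> q0
  q0 --x--> q0
  q0 --y--> q0
Final state: q0
Accept states: {q1}
No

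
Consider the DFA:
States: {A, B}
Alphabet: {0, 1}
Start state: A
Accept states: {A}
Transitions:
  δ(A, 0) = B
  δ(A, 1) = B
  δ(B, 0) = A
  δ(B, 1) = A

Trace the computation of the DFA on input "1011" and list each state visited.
read '1': A → B
  read '0': B → A
  read '1': A → B
  read '1': B → A
A -> B -> A -> B -> A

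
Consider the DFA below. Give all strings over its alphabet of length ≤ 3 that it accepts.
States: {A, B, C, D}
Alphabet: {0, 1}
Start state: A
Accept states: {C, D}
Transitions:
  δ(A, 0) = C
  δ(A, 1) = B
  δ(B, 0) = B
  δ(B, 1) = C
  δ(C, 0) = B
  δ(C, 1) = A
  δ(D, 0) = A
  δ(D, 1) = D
0, 11, 001, 010, 101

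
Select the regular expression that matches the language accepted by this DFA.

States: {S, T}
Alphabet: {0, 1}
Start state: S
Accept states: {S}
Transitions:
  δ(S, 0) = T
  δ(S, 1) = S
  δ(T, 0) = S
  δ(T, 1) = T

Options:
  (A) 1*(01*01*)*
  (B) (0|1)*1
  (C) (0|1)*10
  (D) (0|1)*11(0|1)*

Check each option against the DFA on short strings; one disagreement eliminates an option:
  (A) 1*(01*01*)*: agrees with the DFA on every string of length ≤ 6
  (B) (0|1)*1: on ε the DFA stays in S and accepts (S ∈ Accept), but the regex does not match it → eliminate
  (C) (0|1)*10: on ε the DFA stays in S and accepts (S ∈ Accept), but the regex does not match it → eliminate
  (D) (0|1)*11(0|1)*: on ε the DFA stays in S and accepts (S ∈ Accept), but the regex does not match it → eliminate
Only (A) is consistent with the DFA.
(A) 1*(01*01*)*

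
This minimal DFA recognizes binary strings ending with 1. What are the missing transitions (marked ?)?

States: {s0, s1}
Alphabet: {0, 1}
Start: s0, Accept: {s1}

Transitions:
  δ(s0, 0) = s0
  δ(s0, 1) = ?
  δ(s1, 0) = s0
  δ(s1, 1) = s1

From the language and accept set, identify what each state tracks — s0: last symbol not 1; s1: last symbol is 1.
Each missing δ(q, a) is the state matching the new tracked value after reading a.
δ(s0, 1) = s1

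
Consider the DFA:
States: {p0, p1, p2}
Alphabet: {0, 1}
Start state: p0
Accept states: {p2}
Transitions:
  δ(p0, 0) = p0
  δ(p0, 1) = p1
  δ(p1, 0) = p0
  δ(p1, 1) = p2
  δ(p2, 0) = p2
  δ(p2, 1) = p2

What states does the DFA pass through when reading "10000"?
read '1': p0 → p1
  read '0': p1 → p0
  read '0': p0 → p0
  read '0': p0 → p0
  read '0': p0 → p0
p0 -> p1 -> p0 -> p0 -> p0 -> p0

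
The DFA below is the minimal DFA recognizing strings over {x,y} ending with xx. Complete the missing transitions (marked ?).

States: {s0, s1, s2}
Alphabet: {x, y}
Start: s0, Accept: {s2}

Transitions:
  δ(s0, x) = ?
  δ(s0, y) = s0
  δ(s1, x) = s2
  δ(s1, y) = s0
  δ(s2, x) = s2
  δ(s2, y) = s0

From the language and accept set, identify what each state tracks — s0: last symbol not x; s1: one trailing x; s2: two trailing x's.
Each missing δ(q, a) is the state matching the new tracked value after reading a.
δ(s0, x) = s1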